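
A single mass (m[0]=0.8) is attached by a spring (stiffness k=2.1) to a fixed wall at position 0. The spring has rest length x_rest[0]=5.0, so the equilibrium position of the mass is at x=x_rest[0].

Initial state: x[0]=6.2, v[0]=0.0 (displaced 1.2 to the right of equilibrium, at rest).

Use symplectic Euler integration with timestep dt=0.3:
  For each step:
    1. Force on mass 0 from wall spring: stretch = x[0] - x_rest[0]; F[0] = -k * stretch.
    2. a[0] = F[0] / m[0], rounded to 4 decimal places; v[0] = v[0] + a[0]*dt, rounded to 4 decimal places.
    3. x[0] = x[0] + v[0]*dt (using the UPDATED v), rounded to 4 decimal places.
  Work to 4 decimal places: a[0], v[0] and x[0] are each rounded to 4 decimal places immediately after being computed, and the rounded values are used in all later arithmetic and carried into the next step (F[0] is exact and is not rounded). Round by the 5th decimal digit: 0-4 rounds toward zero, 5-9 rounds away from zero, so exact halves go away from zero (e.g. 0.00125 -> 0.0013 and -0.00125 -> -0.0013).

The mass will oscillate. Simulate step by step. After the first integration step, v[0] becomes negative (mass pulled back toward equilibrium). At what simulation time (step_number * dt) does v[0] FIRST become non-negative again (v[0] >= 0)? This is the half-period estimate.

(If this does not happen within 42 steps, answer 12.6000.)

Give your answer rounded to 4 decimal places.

Answer: 2.1000

Derivation:
Step 0: x=[6.2000] v=[0.0000]
Step 1: x=[5.9165] v=[-0.9450]
Step 2: x=[5.4165] v=[-1.6667]
Step 3: x=[4.8181] v=[-1.9947]
Step 4: x=[4.2627] v=[-1.8515]
Step 5: x=[3.8814] v=[-1.2709]
Step 6: x=[3.7644] v=[-0.3900]
Step 7: x=[3.9393] v=[0.5831]
First v>=0 after going negative at step 7, time=2.1000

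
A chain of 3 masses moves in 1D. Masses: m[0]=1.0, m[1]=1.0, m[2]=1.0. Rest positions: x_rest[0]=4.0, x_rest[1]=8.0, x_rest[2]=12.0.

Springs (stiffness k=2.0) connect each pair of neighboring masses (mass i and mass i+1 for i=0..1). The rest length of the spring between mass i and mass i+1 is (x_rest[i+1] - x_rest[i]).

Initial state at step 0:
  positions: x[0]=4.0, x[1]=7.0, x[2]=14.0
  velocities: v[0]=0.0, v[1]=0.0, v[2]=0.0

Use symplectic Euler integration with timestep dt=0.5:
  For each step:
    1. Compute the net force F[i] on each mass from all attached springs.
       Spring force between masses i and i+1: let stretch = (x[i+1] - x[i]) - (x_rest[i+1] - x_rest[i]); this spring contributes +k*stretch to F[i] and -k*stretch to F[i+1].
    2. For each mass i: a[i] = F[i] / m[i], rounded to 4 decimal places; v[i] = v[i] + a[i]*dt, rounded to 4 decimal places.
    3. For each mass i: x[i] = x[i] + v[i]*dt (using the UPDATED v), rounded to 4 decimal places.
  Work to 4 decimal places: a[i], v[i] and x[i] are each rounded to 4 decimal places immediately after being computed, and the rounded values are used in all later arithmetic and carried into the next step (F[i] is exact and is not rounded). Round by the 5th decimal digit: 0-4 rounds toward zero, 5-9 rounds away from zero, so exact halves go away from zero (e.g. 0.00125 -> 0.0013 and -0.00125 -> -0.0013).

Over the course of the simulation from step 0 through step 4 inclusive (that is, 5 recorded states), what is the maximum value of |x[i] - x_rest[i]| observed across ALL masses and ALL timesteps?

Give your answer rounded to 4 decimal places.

Step 0: x=[4.0000 7.0000 14.0000] v=[0.0000 0.0000 0.0000]
Step 1: x=[3.5000 9.0000 12.5000] v=[-1.0000 4.0000 -3.0000]
Step 2: x=[3.7500 10.0000 11.2500] v=[0.5000 2.0000 -2.5000]
Step 3: x=[5.1250 8.5000 11.3750] v=[2.7500 -3.0000 0.2500]
Step 4: x=[6.1875 6.7500 12.0625] v=[2.1250 -3.5000 1.3750]
Max displacement = 2.1875

Answer: 2.1875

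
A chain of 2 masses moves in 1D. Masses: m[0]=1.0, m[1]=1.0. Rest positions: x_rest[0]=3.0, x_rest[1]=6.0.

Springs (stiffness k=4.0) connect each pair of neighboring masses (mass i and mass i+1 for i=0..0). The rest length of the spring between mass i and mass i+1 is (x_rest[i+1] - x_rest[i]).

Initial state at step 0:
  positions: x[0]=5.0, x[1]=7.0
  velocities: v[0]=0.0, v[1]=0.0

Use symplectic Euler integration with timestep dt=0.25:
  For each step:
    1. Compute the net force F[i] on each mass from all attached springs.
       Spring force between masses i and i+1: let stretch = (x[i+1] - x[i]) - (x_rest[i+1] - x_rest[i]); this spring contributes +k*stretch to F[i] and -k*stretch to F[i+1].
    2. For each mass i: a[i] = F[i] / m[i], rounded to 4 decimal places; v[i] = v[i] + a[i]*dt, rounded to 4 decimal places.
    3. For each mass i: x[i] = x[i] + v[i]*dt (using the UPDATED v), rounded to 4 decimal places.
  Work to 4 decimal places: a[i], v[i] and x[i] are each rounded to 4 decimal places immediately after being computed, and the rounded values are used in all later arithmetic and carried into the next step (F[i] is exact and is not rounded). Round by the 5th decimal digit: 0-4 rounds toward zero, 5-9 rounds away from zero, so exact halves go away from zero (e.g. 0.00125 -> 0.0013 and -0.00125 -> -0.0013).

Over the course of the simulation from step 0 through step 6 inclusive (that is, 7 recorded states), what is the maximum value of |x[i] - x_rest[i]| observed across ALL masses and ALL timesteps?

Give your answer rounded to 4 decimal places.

Answer: 2.0313

Derivation:
Step 0: x=[5.0000 7.0000] v=[0.0000 0.0000]
Step 1: x=[4.7500 7.2500] v=[-1.0000 1.0000]
Step 2: x=[4.3750 7.6250] v=[-1.5000 1.5000]
Step 3: x=[4.0625 7.9375] v=[-1.2500 1.2500]
Step 4: x=[3.9688 8.0313] v=[-0.3750 0.3750]
Step 5: x=[4.1407 7.8594] v=[0.6875 -0.6875]
Step 6: x=[4.4923 7.5079] v=[1.4062 -1.4062]
Max displacement = 2.0313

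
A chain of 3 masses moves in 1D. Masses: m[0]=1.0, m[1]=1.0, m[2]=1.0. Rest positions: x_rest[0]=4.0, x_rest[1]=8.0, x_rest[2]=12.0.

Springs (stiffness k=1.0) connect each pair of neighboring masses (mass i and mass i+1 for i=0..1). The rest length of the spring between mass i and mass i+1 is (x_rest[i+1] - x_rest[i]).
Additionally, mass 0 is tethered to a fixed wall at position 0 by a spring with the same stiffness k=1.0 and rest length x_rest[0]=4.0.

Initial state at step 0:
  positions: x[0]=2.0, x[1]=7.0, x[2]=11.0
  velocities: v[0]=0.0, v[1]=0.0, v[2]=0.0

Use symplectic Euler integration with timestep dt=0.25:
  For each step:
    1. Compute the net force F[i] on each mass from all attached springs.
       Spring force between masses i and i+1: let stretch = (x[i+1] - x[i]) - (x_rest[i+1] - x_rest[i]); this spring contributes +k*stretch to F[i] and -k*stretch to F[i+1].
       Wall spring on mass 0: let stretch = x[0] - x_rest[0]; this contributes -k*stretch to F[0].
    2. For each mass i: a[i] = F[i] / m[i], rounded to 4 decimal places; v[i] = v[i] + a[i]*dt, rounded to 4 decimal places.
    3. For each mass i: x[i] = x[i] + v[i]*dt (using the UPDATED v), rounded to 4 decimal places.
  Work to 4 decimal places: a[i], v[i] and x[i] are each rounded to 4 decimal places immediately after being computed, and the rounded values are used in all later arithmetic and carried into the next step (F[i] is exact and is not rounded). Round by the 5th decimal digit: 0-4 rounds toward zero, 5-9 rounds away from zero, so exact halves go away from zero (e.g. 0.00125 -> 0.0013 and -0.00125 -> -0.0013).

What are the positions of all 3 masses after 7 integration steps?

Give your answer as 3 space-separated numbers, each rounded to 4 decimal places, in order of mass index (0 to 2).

Answer: 4.6484 6.9296 10.7602

Derivation:
Step 0: x=[2.0000 7.0000 11.0000] v=[0.0000 0.0000 0.0000]
Step 1: x=[2.1875 6.9375 11.0000] v=[0.7500 -0.2500 0.0000]
Step 2: x=[2.5352 6.8320 10.9961] v=[1.3906 -0.4219 -0.0156]
Step 3: x=[2.9930 6.7182 10.9820] v=[1.8310 -0.4551 -0.0566]
Step 4: x=[3.4965 6.6381 10.9514] v=[2.0141 -0.3205 -0.1226]
Step 5: x=[3.9779 6.6312 10.9012] v=[1.9254 -0.0276 -0.2009]
Step 6: x=[4.3765 6.7254 10.8341] v=[1.5943 0.3766 -0.2684]
Step 7: x=[4.6484 6.9296 10.7602] v=[1.0874 0.8166 -0.2956]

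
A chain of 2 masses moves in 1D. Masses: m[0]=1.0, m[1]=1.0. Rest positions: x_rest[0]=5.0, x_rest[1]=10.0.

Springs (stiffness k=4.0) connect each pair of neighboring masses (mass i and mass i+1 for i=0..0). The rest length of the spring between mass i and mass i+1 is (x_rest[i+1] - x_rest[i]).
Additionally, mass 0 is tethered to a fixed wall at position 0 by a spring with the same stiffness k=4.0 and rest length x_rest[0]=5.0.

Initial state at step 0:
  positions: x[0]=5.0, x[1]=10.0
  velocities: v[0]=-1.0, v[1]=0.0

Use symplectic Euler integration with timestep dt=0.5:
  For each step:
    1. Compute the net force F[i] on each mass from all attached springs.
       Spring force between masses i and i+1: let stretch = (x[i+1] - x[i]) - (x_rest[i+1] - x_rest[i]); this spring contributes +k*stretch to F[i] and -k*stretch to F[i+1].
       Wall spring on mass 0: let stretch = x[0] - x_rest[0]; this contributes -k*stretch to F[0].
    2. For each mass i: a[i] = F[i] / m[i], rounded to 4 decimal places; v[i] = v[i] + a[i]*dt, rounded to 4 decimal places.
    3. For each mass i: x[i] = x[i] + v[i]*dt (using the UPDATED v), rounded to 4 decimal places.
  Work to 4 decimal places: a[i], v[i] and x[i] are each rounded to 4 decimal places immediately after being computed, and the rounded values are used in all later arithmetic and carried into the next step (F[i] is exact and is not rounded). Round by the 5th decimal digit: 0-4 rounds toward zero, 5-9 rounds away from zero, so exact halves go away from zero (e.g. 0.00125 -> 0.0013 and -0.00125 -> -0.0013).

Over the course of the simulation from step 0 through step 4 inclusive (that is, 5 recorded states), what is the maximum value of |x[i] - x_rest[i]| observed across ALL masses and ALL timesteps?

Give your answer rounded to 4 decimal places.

Step 0: x=[5.0000 10.0000] v=[-1.0000 0.0000]
Step 1: x=[4.5000 10.0000] v=[-1.0000 0.0000]
Step 2: x=[5.0000 9.5000] v=[1.0000 -1.0000]
Step 3: x=[5.0000 9.5000] v=[0.0000 0.0000]
Step 4: x=[4.5000 10.0000] v=[-1.0000 1.0000]
Max displacement = 0.5000

Answer: 0.5000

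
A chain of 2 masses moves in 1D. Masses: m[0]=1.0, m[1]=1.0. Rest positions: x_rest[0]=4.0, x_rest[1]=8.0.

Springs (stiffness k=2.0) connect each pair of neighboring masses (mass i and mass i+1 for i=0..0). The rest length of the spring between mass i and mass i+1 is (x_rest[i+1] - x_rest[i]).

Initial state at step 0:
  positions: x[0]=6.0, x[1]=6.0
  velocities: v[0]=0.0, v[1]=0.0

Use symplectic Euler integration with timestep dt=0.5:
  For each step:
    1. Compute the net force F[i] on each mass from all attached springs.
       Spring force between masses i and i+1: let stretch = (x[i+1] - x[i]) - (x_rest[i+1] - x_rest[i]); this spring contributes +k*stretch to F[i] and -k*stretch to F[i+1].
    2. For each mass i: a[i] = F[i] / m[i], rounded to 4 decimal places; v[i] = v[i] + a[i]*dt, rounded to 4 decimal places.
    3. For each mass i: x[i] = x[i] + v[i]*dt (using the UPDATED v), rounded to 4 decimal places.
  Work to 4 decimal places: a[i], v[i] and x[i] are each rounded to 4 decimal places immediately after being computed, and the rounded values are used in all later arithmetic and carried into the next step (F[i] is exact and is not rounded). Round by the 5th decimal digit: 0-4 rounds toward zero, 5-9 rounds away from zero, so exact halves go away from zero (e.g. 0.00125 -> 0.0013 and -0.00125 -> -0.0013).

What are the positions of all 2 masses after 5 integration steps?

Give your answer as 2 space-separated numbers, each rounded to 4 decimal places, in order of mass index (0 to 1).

Step 0: x=[6.0000 6.0000] v=[0.0000 0.0000]
Step 1: x=[4.0000 8.0000] v=[-4.0000 4.0000]
Step 2: x=[2.0000 10.0000] v=[-4.0000 4.0000]
Step 3: x=[2.0000 10.0000] v=[0.0000 0.0000]
Step 4: x=[4.0000 8.0000] v=[4.0000 -4.0000]
Step 5: x=[6.0000 6.0000] v=[4.0000 -4.0000]

Answer: 6.0000 6.0000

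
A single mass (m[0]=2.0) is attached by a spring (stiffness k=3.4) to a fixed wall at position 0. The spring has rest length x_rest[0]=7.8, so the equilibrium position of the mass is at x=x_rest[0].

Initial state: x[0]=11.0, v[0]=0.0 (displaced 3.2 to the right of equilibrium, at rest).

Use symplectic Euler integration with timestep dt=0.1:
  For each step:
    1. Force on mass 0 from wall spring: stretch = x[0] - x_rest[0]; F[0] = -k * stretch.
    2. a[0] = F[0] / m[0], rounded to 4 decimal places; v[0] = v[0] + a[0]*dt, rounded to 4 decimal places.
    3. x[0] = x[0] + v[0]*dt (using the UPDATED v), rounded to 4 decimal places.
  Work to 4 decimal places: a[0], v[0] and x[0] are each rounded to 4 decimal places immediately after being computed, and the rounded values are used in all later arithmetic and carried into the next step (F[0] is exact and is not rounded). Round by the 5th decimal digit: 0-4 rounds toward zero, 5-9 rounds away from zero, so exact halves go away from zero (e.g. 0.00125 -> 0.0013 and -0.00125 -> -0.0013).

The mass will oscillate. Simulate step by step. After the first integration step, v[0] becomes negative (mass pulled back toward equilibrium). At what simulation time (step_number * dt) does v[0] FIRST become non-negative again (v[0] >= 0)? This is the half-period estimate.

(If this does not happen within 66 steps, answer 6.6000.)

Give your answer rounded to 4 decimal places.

Step 0: x=[11.0000] v=[0.0000]
Step 1: x=[10.9456] v=[-0.5440]
Step 2: x=[10.8377] v=[-1.0788]
Step 3: x=[10.6782] v=[-1.5952]
Step 4: x=[10.4698] v=[-2.0845]
Step 5: x=[10.2160] v=[-2.5384]
Step 6: x=[9.9211] v=[-2.9491]
Step 7: x=[9.5901] v=[-3.3097]
Step 8: x=[9.2287] v=[-3.6140]
Step 9: x=[8.8430] v=[-3.8569]
Step 10: x=[8.4396] v=[-4.0342]
Step 11: x=[8.0253] v=[-4.1429]
Step 12: x=[7.6072] v=[-4.1812]
Step 13: x=[7.1924] v=[-4.1484]
Step 14: x=[6.7879] v=[-4.0451]
Step 15: x=[6.4006] v=[-3.8730]
Step 16: x=[6.0371] v=[-3.6351]
Step 17: x=[5.7036] v=[-3.3354]
Step 18: x=[5.4057] v=[-2.9790]
Step 19: x=[5.1485] v=[-2.5720]
Step 20: x=[4.9364] v=[-2.1212]
Step 21: x=[4.7730] v=[-1.6344]
Step 22: x=[4.6610] v=[-1.1198]
Step 23: x=[4.6024] v=[-0.5862]
Step 24: x=[4.5981] v=[-0.0426]
Step 25: x=[4.6483] v=[0.5017]
First v>=0 after going negative at step 25, time=2.5000

Answer: 2.5000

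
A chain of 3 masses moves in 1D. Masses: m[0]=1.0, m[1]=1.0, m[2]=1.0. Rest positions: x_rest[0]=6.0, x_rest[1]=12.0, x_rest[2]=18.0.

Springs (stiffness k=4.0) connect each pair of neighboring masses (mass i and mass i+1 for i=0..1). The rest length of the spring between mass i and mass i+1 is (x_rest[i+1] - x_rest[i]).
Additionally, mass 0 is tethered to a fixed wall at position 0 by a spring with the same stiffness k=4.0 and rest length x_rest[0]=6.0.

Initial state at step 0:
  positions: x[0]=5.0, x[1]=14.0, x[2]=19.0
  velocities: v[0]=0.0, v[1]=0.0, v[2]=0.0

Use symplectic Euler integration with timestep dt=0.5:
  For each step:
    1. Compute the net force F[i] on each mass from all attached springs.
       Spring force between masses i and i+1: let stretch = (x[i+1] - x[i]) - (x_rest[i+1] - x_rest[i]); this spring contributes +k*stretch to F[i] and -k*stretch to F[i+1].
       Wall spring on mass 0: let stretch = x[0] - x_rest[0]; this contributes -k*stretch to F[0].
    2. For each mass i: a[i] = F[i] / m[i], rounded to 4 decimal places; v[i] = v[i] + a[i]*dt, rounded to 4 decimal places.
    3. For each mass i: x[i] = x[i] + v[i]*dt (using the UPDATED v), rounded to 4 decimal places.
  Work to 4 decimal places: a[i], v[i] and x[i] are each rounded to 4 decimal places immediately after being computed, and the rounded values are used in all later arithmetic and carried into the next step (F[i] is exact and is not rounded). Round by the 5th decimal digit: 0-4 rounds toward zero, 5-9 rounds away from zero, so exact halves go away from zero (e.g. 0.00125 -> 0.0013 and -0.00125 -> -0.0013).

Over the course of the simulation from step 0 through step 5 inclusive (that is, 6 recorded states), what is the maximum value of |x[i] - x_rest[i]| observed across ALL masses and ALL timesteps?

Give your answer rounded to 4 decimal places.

Step 0: x=[5.0000 14.0000 19.0000] v=[0.0000 0.0000 0.0000]
Step 1: x=[9.0000 10.0000 20.0000] v=[8.0000 -8.0000 2.0000]
Step 2: x=[5.0000 15.0000 17.0000] v=[-8.0000 10.0000 -6.0000]
Step 3: x=[6.0000 12.0000 18.0000] v=[2.0000 -6.0000 2.0000]
Step 4: x=[7.0000 9.0000 19.0000] v=[2.0000 -6.0000 2.0000]
Step 5: x=[3.0000 14.0000 16.0000] v=[-8.0000 10.0000 -6.0000]
Max displacement = 3.0000

Answer: 3.0000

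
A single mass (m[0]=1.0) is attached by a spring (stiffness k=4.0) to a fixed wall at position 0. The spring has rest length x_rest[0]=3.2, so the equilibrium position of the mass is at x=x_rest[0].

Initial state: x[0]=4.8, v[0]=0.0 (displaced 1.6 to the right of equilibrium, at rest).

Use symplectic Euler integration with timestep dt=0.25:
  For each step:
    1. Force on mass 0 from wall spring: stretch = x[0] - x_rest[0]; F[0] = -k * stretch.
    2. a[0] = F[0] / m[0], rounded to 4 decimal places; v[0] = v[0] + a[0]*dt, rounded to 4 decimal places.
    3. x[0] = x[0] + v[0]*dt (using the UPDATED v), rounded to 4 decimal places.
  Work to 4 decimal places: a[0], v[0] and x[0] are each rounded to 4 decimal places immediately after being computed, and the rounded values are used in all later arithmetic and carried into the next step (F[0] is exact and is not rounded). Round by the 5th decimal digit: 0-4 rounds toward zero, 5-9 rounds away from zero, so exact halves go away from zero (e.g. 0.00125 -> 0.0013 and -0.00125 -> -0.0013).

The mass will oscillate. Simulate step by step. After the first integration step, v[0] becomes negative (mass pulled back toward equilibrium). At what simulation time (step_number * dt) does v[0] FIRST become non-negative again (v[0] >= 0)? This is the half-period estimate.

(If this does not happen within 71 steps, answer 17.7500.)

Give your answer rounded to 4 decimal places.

Step 0: x=[4.8000] v=[0.0000]
Step 1: x=[4.4000] v=[-1.6000]
Step 2: x=[3.7000] v=[-2.8000]
Step 3: x=[2.8750] v=[-3.3000]
Step 4: x=[2.1313] v=[-2.9750]
Step 5: x=[1.6547] v=[-1.9063]
Step 6: x=[1.5645] v=[-0.3610]
Step 7: x=[1.8831] v=[1.2745]
First v>=0 after going negative at step 7, time=1.7500

Answer: 1.7500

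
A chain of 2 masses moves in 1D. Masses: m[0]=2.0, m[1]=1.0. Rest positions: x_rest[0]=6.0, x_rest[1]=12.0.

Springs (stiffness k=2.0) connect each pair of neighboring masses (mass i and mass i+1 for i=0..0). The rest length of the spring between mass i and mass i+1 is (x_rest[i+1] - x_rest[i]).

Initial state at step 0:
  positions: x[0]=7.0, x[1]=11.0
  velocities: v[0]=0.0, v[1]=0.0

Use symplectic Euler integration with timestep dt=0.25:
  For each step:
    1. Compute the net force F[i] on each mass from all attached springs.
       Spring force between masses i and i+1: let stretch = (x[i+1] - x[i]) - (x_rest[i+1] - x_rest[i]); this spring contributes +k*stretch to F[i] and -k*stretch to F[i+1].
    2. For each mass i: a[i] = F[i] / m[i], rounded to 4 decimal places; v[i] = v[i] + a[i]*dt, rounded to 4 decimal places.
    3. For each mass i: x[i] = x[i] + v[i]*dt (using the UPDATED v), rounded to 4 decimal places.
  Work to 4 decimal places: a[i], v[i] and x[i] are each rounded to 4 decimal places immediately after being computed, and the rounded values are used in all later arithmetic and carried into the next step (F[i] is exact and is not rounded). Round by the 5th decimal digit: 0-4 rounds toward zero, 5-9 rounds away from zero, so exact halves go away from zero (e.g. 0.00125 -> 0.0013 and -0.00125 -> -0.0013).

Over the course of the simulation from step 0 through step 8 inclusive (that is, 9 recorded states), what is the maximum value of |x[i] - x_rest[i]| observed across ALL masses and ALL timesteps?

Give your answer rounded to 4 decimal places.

Answer: 1.6873

Derivation:
Step 0: x=[7.0000 11.0000] v=[0.0000 0.0000]
Step 1: x=[6.8750 11.2500] v=[-0.5000 1.0000]
Step 2: x=[6.6484 11.7031] v=[-0.9063 1.8125]
Step 3: x=[6.3628 12.2744] v=[-1.1426 2.2852]
Step 4: x=[6.0716 12.8568] v=[-1.1647 2.3294]
Step 5: x=[5.8295 13.3410] v=[-0.9684 1.9368]
Step 6: x=[5.6819 13.6363] v=[-0.5905 1.1811]
Step 7: x=[5.6564 13.6873] v=[-0.1019 0.2039]
Step 8: x=[5.7579 13.4844] v=[0.4058 -0.8116]
Max displacement = 1.6873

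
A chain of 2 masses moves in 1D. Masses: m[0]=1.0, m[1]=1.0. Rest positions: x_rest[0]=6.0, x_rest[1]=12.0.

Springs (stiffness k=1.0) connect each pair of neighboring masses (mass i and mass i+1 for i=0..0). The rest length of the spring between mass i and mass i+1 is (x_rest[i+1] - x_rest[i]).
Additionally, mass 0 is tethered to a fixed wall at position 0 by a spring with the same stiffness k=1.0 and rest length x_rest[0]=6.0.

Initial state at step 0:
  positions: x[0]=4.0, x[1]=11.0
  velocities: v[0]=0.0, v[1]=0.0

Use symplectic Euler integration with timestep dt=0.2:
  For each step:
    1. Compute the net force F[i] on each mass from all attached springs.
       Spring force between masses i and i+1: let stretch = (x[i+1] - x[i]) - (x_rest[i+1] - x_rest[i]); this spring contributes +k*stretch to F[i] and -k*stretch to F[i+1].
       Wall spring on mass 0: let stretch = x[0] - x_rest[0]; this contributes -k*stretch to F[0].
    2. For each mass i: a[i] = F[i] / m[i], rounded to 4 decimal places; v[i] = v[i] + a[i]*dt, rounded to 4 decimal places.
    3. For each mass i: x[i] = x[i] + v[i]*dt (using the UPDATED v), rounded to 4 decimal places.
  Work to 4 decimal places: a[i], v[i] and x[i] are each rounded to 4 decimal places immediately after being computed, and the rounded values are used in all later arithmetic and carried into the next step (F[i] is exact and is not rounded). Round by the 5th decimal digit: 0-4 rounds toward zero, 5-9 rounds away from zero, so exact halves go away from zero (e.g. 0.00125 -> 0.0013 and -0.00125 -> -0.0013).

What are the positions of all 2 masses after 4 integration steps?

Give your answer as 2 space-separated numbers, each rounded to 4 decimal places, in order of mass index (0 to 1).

Step 0: x=[4.0000 11.0000] v=[0.0000 0.0000]
Step 1: x=[4.1200 10.9600] v=[0.6000 -0.2000]
Step 2: x=[4.3488 10.8864] v=[1.1440 -0.3680]
Step 3: x=[4.6652 10.7913] v=[1.5818 -0.4755]
Step 4: x=[5.0400 10.6912] v=[1.8740 -0.5007]

Answer: 5.0400 10.6912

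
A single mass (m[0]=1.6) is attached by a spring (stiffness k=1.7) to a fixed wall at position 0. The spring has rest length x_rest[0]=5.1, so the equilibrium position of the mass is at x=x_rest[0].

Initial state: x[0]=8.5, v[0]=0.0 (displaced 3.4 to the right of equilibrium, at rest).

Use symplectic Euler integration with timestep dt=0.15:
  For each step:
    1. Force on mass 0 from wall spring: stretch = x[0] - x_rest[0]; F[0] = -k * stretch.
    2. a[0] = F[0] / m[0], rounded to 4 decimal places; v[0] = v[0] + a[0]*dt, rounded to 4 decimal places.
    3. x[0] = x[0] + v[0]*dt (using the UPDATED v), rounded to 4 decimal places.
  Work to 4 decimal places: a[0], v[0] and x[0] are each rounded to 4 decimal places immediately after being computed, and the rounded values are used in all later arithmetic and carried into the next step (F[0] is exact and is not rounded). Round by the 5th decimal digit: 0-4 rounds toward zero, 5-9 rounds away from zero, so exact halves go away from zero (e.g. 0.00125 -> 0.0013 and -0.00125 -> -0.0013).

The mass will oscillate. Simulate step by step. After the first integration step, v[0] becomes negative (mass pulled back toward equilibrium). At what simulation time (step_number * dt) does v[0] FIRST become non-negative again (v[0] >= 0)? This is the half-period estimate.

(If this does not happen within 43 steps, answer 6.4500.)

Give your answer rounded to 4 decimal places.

Step 0: x=[8.5000] v=[0.0000]
Step 1: x=[8.4187] v=[-0.5419]
Step 2: x=[8.2581] v=[-1.0708]
Step 3: x=[8.0220] v=[-1.5741]
Step 4: x=[7.7160] v=[-2.0398]
Step 5: x=[7.3475] v=[-2.4567]
Step 6: x=[6.9253] v=[-2.8149]
Step 7: x=[6.4594] v=[-3.1058]
Step 8: x=[5.9610] v=[-3.3225]
Step 9: x=[5.4420] v=[-3.4597]
Step 10: x=[4.9149] v=[-3.5142]
Step 11: x=[4.3922] v=[-3.4847]
Step 12: x=[3.8864] v=[-3.3719]
Step 13: x=[3.4096] v=[-3.1785]
Step 14: x=[2.9732] v=[-2.9091]
Step 15: x=[2.5877] v=[-2.5701]
Step 16: x=[2.2622] v=[-2.1697]
Step 17: x=[2.0046] v=[-1.7174]
Step 18: x=[1.8210] v=[-1.2241]
Step 19: x=[1.7158] v=[-0.7015]
Step 20: x=[1.6915] v=[-0.1621]
Step 21: x=[1.7487] v=[0.3811]
First v>=0 after going negative at step 21, time=3.1500

Answer: 3.1500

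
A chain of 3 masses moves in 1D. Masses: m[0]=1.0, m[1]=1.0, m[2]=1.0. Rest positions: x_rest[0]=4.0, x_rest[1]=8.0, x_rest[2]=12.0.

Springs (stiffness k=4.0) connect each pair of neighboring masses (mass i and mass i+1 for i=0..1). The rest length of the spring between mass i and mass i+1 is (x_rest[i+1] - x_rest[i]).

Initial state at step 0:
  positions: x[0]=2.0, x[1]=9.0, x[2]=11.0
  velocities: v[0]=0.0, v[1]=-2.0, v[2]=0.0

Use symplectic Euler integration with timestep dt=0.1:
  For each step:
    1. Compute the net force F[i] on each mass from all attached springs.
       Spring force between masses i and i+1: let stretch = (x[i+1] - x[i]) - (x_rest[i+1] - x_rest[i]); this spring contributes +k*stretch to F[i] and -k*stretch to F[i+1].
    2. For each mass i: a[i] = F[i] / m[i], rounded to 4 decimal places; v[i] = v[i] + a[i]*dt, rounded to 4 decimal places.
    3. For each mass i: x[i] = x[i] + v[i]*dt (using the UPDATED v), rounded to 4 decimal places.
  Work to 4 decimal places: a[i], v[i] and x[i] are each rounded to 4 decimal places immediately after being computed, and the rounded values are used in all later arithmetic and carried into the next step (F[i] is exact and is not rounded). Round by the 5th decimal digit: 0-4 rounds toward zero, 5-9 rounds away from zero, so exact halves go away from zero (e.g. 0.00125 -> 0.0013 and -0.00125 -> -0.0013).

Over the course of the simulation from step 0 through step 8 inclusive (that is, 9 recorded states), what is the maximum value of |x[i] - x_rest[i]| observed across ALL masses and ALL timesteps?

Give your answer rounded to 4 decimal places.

Answer: 3.0005

Derivation:
Step 0: x=[2.0000 9.0000 11.0000] v=[0.0000 -2.0000 0.0000]
Step 1: x=[2.1200 8.6000 11.0800] v=[1.2000 -4.0000 0.8000]
Step 2: x=[2.3392 8.0400 11.2208] v=[2.1920 -5.6000 1.4080]
Step 3: x=[2.6264 7.3792 11.3944] v=[2.8723 -6.6080 1.7357]
Step 4: x=[2.9437 6.6889 11.5674] v=[3.1734 -6.9030 1.7296]
Step 5: x=[3.2509 6.0439 11.7052] v=[3.0715 -6.4497 1.3782]
Step 6: x=[3.5098 5.5137 11.7766] v=[2.5887 -5.3024 0.7137]
Step 7: x=[3.6888 5.1538 11.7575] v=[1.7903 -3.5988 -0.1915]
Step 8: x=[3.7664 4.9995 11.6342] v=[0.7763 -1.5433 -1.2330]
Max displacement = 3.0005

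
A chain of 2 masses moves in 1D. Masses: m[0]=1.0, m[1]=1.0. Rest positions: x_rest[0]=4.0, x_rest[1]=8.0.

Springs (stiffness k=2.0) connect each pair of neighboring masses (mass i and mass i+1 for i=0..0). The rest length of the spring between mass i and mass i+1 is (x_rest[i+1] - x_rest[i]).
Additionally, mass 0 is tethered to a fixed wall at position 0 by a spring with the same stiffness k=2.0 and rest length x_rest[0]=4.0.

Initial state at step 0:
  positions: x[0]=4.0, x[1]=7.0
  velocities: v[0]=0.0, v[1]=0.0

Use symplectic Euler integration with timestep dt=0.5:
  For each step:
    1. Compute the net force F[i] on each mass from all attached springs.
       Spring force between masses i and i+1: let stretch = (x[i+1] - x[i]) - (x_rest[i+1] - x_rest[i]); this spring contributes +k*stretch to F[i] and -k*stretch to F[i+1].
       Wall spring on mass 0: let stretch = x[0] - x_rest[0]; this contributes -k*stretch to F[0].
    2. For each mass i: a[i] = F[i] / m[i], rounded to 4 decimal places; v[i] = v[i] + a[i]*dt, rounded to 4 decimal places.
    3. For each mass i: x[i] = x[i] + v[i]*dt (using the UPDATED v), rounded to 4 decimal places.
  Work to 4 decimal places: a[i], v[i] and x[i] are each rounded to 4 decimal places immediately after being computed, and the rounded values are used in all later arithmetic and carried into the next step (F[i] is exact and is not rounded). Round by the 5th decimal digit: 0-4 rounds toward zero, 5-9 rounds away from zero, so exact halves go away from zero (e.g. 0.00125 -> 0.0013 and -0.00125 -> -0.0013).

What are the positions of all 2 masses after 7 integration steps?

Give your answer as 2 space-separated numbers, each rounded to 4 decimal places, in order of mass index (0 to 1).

Answer: 3.9297 9.0548

Derivation:
Step 0: x=[4.0000 7.0000] v=[0.0000 0.0000]
Step 1: x=[3.5000 7.5000] v=[-1.0000 1.0000]
Step 2: x=[3.2500 8.0000] v=[-0.5000 1.0000]
Step 3: x=[3.7500 8.1250] v=[1.0000 0.2500]
Step 4: x=[4.5625 8.0625] v=[1.6250 -0.1250]
Step 5: x=[4.8438 8.2500] v=[0.5625 0.3750]
Step 6: x=[4.4063 8.7344] v=[-0.8751 0.9688]
Step 7: x=[3.9297 9.0548] v=[-0.9533 0.6407]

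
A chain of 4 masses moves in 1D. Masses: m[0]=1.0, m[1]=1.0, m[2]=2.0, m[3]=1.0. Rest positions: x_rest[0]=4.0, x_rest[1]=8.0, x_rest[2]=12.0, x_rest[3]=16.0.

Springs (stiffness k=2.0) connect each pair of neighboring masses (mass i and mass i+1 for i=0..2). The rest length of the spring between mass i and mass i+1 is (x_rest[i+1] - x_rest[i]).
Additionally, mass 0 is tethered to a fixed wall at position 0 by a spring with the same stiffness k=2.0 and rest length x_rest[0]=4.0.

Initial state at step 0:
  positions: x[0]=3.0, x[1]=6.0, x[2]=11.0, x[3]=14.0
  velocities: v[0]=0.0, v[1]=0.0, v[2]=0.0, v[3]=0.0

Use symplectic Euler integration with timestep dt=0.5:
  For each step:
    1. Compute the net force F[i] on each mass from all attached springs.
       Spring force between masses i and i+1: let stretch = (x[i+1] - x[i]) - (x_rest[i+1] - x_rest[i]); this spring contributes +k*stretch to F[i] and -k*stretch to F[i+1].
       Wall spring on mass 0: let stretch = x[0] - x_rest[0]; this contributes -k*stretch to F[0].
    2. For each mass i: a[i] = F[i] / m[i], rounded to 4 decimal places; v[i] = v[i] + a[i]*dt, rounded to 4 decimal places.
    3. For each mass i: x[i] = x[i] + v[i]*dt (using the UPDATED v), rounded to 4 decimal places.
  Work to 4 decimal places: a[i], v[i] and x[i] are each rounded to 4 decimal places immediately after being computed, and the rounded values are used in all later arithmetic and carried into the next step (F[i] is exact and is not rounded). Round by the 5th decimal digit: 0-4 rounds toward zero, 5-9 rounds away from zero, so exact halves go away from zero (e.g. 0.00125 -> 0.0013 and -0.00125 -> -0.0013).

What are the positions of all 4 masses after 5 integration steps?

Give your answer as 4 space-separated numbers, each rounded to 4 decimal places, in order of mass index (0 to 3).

Answer: 3.8750 7.5001 11.7579 14.6563

Derivation:
Step 0: x=[3.0000 6.0000 11.0000 14.0000] v=[0.0000 0.0000 0.0000 0.0000]
Step 1: x=[3.0000 7.0000 10.5000 14.5000] v=[0.0000 2.0000 -1.0000 1.0000]
Step 2: x=[3.5000 7.7500 10.1250 15.0000] v=[1.0000 1.5000 -0.7500 1.0000]
Step 3: x=[4.3750 7.5625 10.3750 15.0625] v=[1.7500 -0.3750 0.5000 0.1250]
Step 4: x=[4.6563 7.1875 11.0938 14.7813] v=[0.5625 -0.7500 1.4375 -0.5625]
Step 5: x=[3.8750 7.5001 11.7579 14.6563] v=[-1.5626 0.6251 1.3281 -0.2500]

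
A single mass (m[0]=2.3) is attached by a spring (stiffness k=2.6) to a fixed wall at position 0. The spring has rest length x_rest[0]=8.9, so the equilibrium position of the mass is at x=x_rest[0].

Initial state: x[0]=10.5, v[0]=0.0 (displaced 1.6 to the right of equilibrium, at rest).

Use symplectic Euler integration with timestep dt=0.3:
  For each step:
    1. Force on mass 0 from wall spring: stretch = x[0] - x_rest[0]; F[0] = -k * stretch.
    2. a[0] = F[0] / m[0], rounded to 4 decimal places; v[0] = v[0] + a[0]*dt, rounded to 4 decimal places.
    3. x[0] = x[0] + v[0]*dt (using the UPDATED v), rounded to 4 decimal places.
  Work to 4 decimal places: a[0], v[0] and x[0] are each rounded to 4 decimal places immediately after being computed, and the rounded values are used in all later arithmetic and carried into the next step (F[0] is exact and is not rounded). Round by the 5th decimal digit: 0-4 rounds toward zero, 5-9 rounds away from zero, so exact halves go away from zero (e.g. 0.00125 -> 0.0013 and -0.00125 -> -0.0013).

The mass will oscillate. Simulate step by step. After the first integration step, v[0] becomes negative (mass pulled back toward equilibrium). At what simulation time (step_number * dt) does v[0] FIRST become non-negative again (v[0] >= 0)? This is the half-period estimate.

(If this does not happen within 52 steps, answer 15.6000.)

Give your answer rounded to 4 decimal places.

Step 0: x=[10.5000] v=[0.0000]
Step 1: x=[10.3372] v=[-0.5426]
Step 2: x=[10.0282] v=[-1.0300]
Step 3: x=[9.6044] v=[-1.4126]
Step 4: x=[9.1090] v=[-1.6515]
Step 5: x=[8.5923] v=[-1.7224]
Step 6: x=[8.1069] v=[-1.6181]
Step 7: x=[7.7021] v=[-1.3492]
Step 8: x=[7.4192] v=[-0.9430]
Step 9: x=[7.2870] v=[-0.4408]
Step 10: x=[7.3189] v=[0.1062]
First v>=0 after going negative at step 10, time=3.0000

Answer: 3.0000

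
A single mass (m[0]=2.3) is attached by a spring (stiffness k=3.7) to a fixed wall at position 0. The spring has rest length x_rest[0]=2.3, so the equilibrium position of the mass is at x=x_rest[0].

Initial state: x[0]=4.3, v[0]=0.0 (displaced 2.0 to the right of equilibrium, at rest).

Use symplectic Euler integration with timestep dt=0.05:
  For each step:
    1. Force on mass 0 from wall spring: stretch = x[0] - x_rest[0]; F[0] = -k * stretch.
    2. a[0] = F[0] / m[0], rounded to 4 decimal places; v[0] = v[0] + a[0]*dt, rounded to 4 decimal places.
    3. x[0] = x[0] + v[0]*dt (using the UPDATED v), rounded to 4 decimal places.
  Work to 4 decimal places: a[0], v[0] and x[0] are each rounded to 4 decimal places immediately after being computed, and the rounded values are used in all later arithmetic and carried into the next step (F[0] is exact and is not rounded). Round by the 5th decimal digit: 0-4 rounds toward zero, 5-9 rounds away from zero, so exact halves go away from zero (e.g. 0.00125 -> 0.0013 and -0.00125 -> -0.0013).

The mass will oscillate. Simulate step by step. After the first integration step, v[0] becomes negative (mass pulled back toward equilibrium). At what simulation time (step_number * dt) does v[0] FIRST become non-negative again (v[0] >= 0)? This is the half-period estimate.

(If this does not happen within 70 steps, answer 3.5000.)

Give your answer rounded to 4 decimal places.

Answer: 2.5000

Derivation:
Step 0: x=[4.3000] v=[0.0000]
Step 1: x=[4.2920] v=[-0.1609]
Step 2: x=[4.2759] v=[-0.3211]
Step 3: x=[4.2519] v=[-0.4800]
Step 4: x=[4.2201] v=[-0.6370]
Step 5: x=[4.1805] v=[-0.7914]
Step 6: x=[4.1334] v=[-0.9427]
Step 7: x=[4.0789] v=[-1.0902]
Step 8: x=[4.0172] v=[-1.2333]
Step 9: x=[3.9486] v=[-1.3714]
Step 10: x=[3.8734] v=[-1.5040]
Step 11: x=[3.7919] v=[-1.6306]
Step 12: x=[3.7044] v=[-1.7506]
Step 13: x=[3.6112] v=[-1.8636]
Step 14: x=[3.5127] v=[-1.9691]
Step 15: x=[3.4094] v=[-2.0666]
Step 16: x=[3.3016] v=[-2.1558]
Step 17: x=[3.1898] v=[-2.2364]
Step 18: x=[3.0744] v=[-2.3080]
Step 19: x=[2.9559] v=[-2.3703]
Step 20: x=[2.8347] v=[-2.4231]
Step 21: x=[2.7114] v=[-2.4661]
Step 22: x=[2.5864] v=[-2.4992]
Step 23: x=[2.4603] v=[-2.5222]
Step 24: x=[2.3335] v=[-2.5351]
Step 25: x=[2.2066] v=[-2.5378]
Step 26: x=[2.0801] v=[-2.5303]
Step 27: x=[1.9545] v=[-2.5126]
Step 28: x=[1.8303] v=[-2.4848]
Step 29: x=[1.7080] v=[-2.4470]
Step 30: x=[1.5880] v=[-2.3994]
Step 31: x=[1.4709] v=[-2.3421]
Step 32: x=[1.3571] v=[-2.2754]
Step 33: x=[1.2471] v=[-2.1996]
Step 34: x=[1.1414] v=[-2.1149]
Step 35: x=[1.0403] v=[-2.0217]
Step 36: x=[0.9443] v=[-1.9204]
Step 37: x=[0.8537] v=[-1.8114]
Step 38: x=[0.7689] v=[-1.6951]
Step 39: x=[0.6903] v=[-1.5719]
Step 40: x=[0.6182] v=[-1.4424]
Step 41: x=[0.5528] v=[-1.3071]
Step 42: x=[0.4945] v=[-1.1666]
Step 43: x=[0.4434] v=[-1.0214]
Step 44: x=[0.3998] v=[-0.8721]
Step 45: x=[0.3638] v=[-0.7193]
Step 46: x=[0.3356] v=[-0.5636]
Step 47: x=[0.3153] v=[-0.4056]
Step 48: x=[0.3030] v=[-0.2460]
Step 49: x=[0.2987] v=[-0.0854]
Step 50: x=[0.3025] v=[0.0756]
First v>=0 after going negative at step 50, time=2.5000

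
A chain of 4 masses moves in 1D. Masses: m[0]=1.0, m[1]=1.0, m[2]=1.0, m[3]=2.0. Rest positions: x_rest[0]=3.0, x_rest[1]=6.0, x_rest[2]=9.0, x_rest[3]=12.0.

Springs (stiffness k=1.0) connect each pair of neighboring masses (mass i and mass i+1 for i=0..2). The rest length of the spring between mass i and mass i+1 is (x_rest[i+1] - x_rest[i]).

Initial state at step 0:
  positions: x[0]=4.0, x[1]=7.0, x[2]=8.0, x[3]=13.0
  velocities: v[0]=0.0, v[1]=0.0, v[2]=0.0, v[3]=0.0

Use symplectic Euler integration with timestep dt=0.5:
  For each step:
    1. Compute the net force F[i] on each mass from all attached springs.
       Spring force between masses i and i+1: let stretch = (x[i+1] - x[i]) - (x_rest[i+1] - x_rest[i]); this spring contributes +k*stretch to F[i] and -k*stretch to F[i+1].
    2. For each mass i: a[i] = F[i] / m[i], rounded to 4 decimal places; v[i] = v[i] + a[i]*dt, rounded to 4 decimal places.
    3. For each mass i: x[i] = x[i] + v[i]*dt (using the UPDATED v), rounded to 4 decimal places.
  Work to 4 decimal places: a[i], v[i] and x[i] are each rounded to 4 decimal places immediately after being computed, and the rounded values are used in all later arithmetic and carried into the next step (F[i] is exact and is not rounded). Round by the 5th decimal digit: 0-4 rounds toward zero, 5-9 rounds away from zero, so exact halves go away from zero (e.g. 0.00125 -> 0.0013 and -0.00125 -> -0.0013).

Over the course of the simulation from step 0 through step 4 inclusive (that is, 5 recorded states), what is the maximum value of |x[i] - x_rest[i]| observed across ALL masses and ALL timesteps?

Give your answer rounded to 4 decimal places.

Step 0: x=[4.0000 7.0000 8.0000 13.0000] v=[0.0000 0.0000 0.0000 0.0000]
Step 1: x=[4.0000 6.5000 9.0000 12.7500] v=[0.0000 -1.0000 2.0000 -0.5000]
Step 2: x=[3.8750 6.0000 10.3125 12.4063] v=[-0.2500 -1.0000 2.6250 -0.6875]
Step 3: x=[3.5313 6.0469 11.0704 12.1758] v=[-0.6875 0.0938 1.5157 -0.4610]
Step 4: x=[3.0665 6.7208 10.8487 12.1822] v=[-0.9297 1.3478 -0.4434 0.0127]
Max displacement = 2.0704

Answer: 2.0704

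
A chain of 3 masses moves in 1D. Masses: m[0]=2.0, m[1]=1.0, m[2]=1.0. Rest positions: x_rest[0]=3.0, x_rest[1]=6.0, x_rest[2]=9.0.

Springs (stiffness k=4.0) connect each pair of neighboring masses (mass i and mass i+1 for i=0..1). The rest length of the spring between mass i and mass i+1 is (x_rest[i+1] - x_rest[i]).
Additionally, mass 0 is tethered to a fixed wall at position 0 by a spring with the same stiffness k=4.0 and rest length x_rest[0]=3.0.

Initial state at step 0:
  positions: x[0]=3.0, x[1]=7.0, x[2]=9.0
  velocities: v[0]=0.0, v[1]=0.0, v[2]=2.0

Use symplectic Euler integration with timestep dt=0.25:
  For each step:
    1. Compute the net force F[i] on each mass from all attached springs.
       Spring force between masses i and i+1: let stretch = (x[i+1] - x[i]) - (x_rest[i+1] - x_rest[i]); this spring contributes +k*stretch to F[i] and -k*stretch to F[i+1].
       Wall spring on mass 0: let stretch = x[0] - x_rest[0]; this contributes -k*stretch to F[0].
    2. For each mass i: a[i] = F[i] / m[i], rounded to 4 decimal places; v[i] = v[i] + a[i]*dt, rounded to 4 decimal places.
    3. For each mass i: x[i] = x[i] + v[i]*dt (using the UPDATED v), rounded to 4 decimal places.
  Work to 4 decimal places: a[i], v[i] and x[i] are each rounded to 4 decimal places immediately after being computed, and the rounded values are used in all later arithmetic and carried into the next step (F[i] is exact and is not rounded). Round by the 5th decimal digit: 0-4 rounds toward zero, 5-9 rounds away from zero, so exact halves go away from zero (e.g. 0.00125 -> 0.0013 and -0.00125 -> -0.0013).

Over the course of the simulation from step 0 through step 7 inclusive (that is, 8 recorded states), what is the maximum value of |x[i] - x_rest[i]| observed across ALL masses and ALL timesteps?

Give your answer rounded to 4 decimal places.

Step 0: x=[3.0000 7.0000 9.0000] v=[0.0000 0.0000 2.0000]
Step 1: x=[3.1250 6.5000 9.7500] v=[0.5000 -2.0000 3.0000]
Step 2: x=[3.2813 5.9688 10.4375] v=[0.6250 -2.1250 2.7500]
Step 3: x=[3.3633 5.8829 10.7578] v=[0.3281 -0.3438 1.2813]
Step 4: x=[3.3399 6.3858 10.6094] v=[-0.0938 2.0115 -0.5936]
Step 5: x=[3.2797 7.1831 10.1551] v=[-0.2408 3.1892 -1.8172]
Step 6: x=[3.2975 7.7476 9.7078] v=[0.0711 2.2578 -1.7892]
Step 7: x=[3.4594 7.6896 9.5205] v=[0.6474 -0.2321 -0.7494]
Max displacement = 1.7578

Answer: 1.7578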